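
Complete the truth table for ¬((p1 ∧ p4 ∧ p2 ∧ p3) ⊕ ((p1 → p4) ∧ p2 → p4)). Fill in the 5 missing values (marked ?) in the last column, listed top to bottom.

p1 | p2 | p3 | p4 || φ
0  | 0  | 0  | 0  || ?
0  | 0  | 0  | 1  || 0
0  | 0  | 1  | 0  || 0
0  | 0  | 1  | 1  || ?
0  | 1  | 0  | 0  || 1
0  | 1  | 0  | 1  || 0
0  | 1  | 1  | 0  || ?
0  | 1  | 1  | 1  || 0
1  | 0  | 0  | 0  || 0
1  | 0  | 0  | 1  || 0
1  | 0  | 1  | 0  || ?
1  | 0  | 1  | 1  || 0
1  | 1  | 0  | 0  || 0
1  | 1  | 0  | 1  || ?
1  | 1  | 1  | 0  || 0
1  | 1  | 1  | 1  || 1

Row p1=0, p2=0, p3=0, p4=0: (p1 ∧ p4 ∧ p2 ∧ p3) = 0, ((p1 → p4) ∧ p2 → p4) = 1, ((p1 ∧ p4 ∧ p2 ∧ p3) ⊕ ((p1 → p4) ∧ p2 → p4)) = 1, so the formula = 0.
Row p1=0, p2=0, p3=1, p4=1: (p1 ∧ p4 ∧ p2 ∧ p3) = 0, ((p1 → p4) ∧ p2 → p4) = 1, ((p1 ∧ p4 ∧ p2 ∧ p3) ⊕ ((p1 → p4) ∧ p2 → p4)) = 1, so the formula = 0.
Row p1=0, p2=1, p3=1, p4=0: (p1 ∧ p4 ∧ p2 ∧ p3) = 0, ((p1 → p4) ∧ p2 → p4) = 0, ((p1 ∧ p4 ∧ p2 ∧ p3) ⊕ ((p1 → p4) ∧ p2 → p4)) = 0, so the formula = 1.
Row p1=1, p2=0, p3=1, p4=0: (p1 ∧ p4 ∧ p2 ∧ p3) = 0, ((p1 → p4) ∧ p2 → p4) = 1, ((p1 ∧ p4 ∧ p2 ∧ p3) ⊕ ((p1 → p4) ∧ p2 → p4)) = 1, so the formula = 0.
Row p1=1, p2=1, p3=0, p4=1: (p1 ∧ p4 ∧ p2 ∧ p3) = 0, ((p1 → p4) ∧ p2 → p4) = 1, ((p1 ∧ p4 ∧ p2 ∧ p3) ⊕ ((p1 → p4) ∧ p2 → p4)) = 1, so the formula = 0.

0, 0, 1, 0, 0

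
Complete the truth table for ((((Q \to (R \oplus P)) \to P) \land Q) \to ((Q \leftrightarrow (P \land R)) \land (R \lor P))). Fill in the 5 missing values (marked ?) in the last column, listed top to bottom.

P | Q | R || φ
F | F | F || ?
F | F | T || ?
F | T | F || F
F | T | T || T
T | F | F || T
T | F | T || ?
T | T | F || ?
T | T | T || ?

Row P=F, Q=F, R=F: (((Q \to (R \oplus P)) \to P) \land Q) = F, ((Q \leftrightarrow (P \land R)) \land (R \lor P)) = F, so the formula = T.
Row P=F, Q=F, R=T: (((Q \to (R \oplus P)) \to P) \land Q) = F, ((Q \leftrightarrow (P \land R)) \land (R \lor P)) = T, so the formula = T.
Row P=T, Q=F, R=T: (((Q \to (R \oplus P)) \to P) \land Q) = F, ((Q \leftrightarrow (P \land R)) \land (R \lor P)) = F, so the formula = T.
Row P=T, Q=T, R=F: (((Q \to (R \oplus P)) \to P) \land Q) = T, ((Q \leftrightarrow (P \land R)) \land (R \lor P)) = F, so the formula = F.
Row P=T, Q=T, R=T: (((Q \to (R \oplus P)) \to P) \land Q) = T, ((Q \leftrightarrow (P \land R)) \land (R \lor P)) = T, so the formula = T.

T, T, T, F, T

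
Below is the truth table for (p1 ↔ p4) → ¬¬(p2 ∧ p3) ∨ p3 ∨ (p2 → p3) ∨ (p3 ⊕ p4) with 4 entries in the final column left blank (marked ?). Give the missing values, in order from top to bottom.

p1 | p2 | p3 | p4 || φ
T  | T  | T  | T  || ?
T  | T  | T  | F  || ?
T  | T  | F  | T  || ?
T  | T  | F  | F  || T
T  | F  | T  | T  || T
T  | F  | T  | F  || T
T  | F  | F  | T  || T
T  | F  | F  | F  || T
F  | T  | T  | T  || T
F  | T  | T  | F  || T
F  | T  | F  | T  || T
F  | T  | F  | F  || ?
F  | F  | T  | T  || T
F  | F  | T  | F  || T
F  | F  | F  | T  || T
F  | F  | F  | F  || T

T, T, T, F

Row p1=T, p2=T, p3=T, p4=T: (p1 ↔ p4) = T, (¬¬(p2 ∧ p3) ∨ p3 ∨ (p2 → p3) ∨ (p3 ⊕ p4)) = T, so the formula = T.
Row p1=T, p2=T, p3=T, p4=F: (p1 ↔ p4) = F, (¬¬(p2 ∧ p3) ∨ p3 ∨ (p2 → p3) ∨ (p3 ⊕ p4)) = T, so the formula = T.
Row p1=T, p2=T, p3=F, p4=T: (p1 ↔ p4) = T, (¬¬(p2 ∧ p3) ∨ p3 ∨ (p2 → p3) ∨ (p3 ⊕ p4)) = T, so the formula = T.
Row p1=F, p2=T, p3=F, p4=F: (p1 ↔ p4) = T, (¬¬(p2 ∧ p3) ∨ p3 ∨ (p2 → p3) ∨ (p3 ⊕ p4)) = F, so the formula = F.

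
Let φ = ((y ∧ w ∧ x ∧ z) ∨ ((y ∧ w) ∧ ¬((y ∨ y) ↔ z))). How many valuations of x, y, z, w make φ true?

x  y  z  w  |  (y ∧ w ∧ x ∧ z)  (y ∧ w)  (y ∨ y)  ((y ∨ y) ↔ z)  ¬((y ∨ y) ↔ z)  ((y ∧ w) ∧ ¬((y ∨ y) ↔ z))  φ
T  T  T  T  |         T            T        T           T              F                     F               T
T  T  T  F  |         F            F        T           T              F                     F               F
T  T  F  T  |         F            T        T           F              T                     T               T
T  T  F  F  |         F            F        T           F              T                     F               F
T  F  T  T  |         F            F        F           F              T                     F               F
T  F  T  F  |         F            F        F           F              T                     F               F
T  F  F  T  |         F            F        F           T              F                     F               F
T  F  F  F  |         F            F        F           T              F                     F               F
F  T  T  T  |         F            T        T           T              F                     F               F
F  T  T  F  |         F            F        T           T              F                     F               F
F  T  F  T  |         F            T        T           F              T                     T               T
F  T  F  F  |         F            F        T           F              T                     F               F
F  F  T  T  |         F            F        F           F              T                     F               F
F  F  T  F  |         F            F        F           F              T                     F               F
F  F  F  T  |         F            F        F           T              F                     F               F
F  F  F  F  |         F            F        F           T              F                     F               F
The formula is true on 3 of the 16 rows.

3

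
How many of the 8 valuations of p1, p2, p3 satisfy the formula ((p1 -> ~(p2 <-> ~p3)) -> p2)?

5

p1 | p2 | p3 | ((p1 -> ~(p2 <-> ~p3)) -> p2)
-- | -- | -- | -----------------------------
T  | T  | T  |               T              
T  | T  | F  |               T              
T  | F  | T  |               T              
T  | F  | F  |               F              
F  | T  | T  |               T              
F  | T  | F  |               T              
F  | F  | T  |               F              
F  | F  | F  |               F              
The formula is true on 5 of the 8 rows.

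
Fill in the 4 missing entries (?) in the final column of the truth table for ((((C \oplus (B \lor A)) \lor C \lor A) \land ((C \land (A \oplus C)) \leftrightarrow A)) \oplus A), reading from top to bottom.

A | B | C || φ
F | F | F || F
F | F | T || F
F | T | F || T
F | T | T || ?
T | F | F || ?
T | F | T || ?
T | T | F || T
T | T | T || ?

Row A=F, B=T, C=T: (((C \oplus (B \lor A)) \lor C \lor A) \land ((C \land (A \oplus C)) \leftrightarrow A)) = F, so the formula = F.
Row A=T, B=F, C=F: (((C \oplus (B \lor A)) \lor C \lor A) \land ((C \land (A \oplus C)) \leftrightarrow A)) = F, so the formula = T.
Row A=T, B=F, C=T: (((C \oplus (B \lor A)) \lor C \lor A) \land ((C \land (A \oplus C)) \leftrightarrow A)) = F, so the formula = T.
Row A=T, B=T, C=T: (((C \oplus (B \lor A)) \lor C \lor A) \land ((C \land (A \oplus C)) \leftrightarrow A)) = F, so the formula = T.

F, T, T, T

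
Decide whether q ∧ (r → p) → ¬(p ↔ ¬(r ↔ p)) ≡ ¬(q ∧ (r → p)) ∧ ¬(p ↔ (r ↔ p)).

  p   |   q   |   r   |   φ   |   ψ  
----- | ----- | ----- | ----- | -----
 True |  True |  True |  True | False
 True |  True | False | False | False
 True | False |  True |  True | False
 True | False | False |  True |  True
False |  True |  True |  True | False
False |  True | False | False | False
False | False |  True |  True | False
False | False | False |  True |  True
The columns differ at p=True, q=True, r=True (φ=True, ψ=False), so they are not equivalent.

not equivalent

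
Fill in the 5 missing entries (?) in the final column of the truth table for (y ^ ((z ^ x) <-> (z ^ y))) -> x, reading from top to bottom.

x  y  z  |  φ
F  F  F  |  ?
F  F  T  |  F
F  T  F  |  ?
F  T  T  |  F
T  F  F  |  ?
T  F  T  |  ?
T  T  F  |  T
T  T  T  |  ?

Row x=F, y=F, z=F: (y ^ ((z ^ x) <-> (z ^ y))) = T, so the formula = F.
Row x=F, y=T, z=F: (y ^ ((z ^ x) <-> (z ^ y))) = T, so the formula = F.
Row x=T, y=F, z=F: (y ^ ((z ^ x) <-> (z ^ y))) = F, so the formula = T.
Row x=T, y=F, z=T: (y ^ ((z ^ x) <-> (z ^ y))) = F, so the formula = T.
Row x=T, y=T, z=T: (y ^ ((z ^ x) <-> (z ^ y))) = F, so the formula = T.

F, F, T, T, T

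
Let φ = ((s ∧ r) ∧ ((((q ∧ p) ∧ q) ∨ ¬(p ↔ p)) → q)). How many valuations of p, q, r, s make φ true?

p | q | r | s || φ
F | F | F | F || F
F | F | F | T || F
F | F | T | F || F
F | F | T | T || T
F | T | F | F || F
F | T | F | T || F
F | T | T | F || F
F | T | T | T || T
T | F | F | F || F
T | F | F | T || F
T | F | T | F || F
T | F | T | T || T
T | T | F | F || F
T | T | F | T || F
T | T | T | F || F
T | T | T | T || T
The formula is true on 4 of the 16 rows.

4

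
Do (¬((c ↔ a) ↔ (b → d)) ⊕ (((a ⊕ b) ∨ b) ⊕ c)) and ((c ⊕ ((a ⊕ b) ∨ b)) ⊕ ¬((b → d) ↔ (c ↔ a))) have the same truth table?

a | b | c | d || φ | ψ
T | T | T | T || F | F
T | T | T | F || T | T
T | T | F | T || F | F
T | T | F | F || T | T
T | F | T | T || F | F
T | F | T | F || F | F
T | F | F | T || F | F
T | F | F | F || F | F
F | T | T | T || T | T
F | T | T | F || F | F
F | T | F | T || T | T
F | T | F | F || F | F
F | F | T | T || F | F
F | F | T | F || F | F
F | F | F | T || F | F
F | F | F | F || F | F
The columns for φ and ψ agree on every row, so they are logically equivalent.

equivalent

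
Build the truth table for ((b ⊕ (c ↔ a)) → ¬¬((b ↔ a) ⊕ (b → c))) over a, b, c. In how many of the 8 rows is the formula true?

7

a | b | c || φ
T | T | T || T
T | T | F || T
T | F | T || T
T | F | F || T
F | T | T || T
F | T | F || T
F | F | T || T
F | F | F || F
The formula is true on 7 of the 8 rows.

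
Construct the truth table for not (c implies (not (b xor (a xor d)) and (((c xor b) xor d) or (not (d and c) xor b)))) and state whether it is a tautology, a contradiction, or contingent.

contingent

a | b | c | d || (a xor d) | (b xor (a xor d)) | not (b xor (a xor d)) | (c xor b) | ((c xor b) xor d) | (d and c) | not (d and c) | (not (d and c) xor b) | φ
T | T | T | T ||     F     |         T         |           F           |     F     |         T         |     T     |       F       |           T           | T
T | T | T | F ||     T     |         F         |           T           |     F     |         F         |     F     |       T       |           F           | T
T | T | F | T ||     F     |         T         |           F           |     T     |         F         |     F     |       T       |           F           | F
T | T | F | F ||     T     |         F         |           T           |     T     |         T         |     F     |       T       |           F           | F
T | F | T | T ||     F     |         F         |           T           |     T     |         F         |     T     |       F       |           F           | T
T | F | T | F ||     T     |         T         |           F           |     T     |         T         |     F     |       T       |           T           | T
T | F | F | T ||     F     |         F         |           T           |     F     |         T         |     F     |       T       |           T           | F
T | F | F | F ||     T     |         T         |           F           |     F     |         F         |     F     |       T       |           T           | F
F | T | T | T ||     T     |         F         |           T           |     F     |         T         |     T     |       F       |           T           | F
F | T | T | F ||     F     |         T         |           F           |     F     |         F         |     F     |       T       |           F           | T
F | T | F | T ||     T     |         F         |           T           |     T     |         F         |     F     |       T       |           F           | F
F | T | F | F ||     F     |         T         |           F           |     T     |         T         |     F     |       T       |           F           | F
F | F | T | T ||     T     |         T         |           F           |     T     |         F         |     T     |       F       |           F           | T
F | F | T | F ||     F     |         F         |           T           |     T     |         T         |     F     |       T       |           T           | F
F | F | F | T ||     T     |         T         |           F           |     F     |         T         |     F     |       T       |           T           | F
F | F | F | F ||     F     |         F         |           T           |     F     |         F         |     F     |       T       |           T           | F
6 of 16 rows are T, so the formula is contingent.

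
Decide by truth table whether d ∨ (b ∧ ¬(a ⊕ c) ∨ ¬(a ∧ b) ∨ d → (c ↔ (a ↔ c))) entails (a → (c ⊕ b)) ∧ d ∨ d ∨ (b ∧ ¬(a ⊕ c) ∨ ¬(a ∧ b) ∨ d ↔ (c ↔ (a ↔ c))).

no

a  b  c  d  |  φ  ψ
T  T  T  T  |  T  T
T  T  T  F  |  T  T
T  T  F  T  |  T  T
T  T  F  F  |  T  F
T  F  T  T  |  T  T
T  F  T  F  |  T  T
T  F  F  T  |  T  T
T  F  F  F  |  T  T
F  T  T  T  |  T  T
F  T  T  F  |  F  F
F  T  F  T  |  T  T
F  T  F  F  |  F  F
F  F  T  T  |  T  T
F  F  T  F  |  F  F
F  F  F  T  |  T  T
F  F  F  F  |  F  F
At a=T, b=T, c=F, d=F we have φ true but ψ false, so φ does not entail ψ.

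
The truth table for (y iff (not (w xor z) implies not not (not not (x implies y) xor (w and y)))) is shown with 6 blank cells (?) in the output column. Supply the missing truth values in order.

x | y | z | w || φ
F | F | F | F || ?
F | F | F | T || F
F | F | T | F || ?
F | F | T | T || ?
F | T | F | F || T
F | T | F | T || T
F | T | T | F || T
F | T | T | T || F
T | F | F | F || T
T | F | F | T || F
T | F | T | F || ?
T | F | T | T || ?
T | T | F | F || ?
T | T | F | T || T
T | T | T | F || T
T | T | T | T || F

F, F, F, F, T, T

Row x=F, y=F, z=F, w=F: (not (w xor z) implies not not (not not (x implies y) xor (w and y))) = T, so the formula = F.
Row x=F, y=F, z=T, w=F: (not (w xor z) implies not not (not not (x implies y) xor (w and y))) = T, so the formula = F.
Row x=F, y=F, z=T, w=T: (not (w xor z) implies not not (not not (x implies y) xor (w and y))) = T, so the formula = F.
Row x=T, y=F, z=T, w=F: (not (w xor z) implies not not (not not (x implies y) xor (w and y))) = T, so the formula = F.
Row x=T, y=F, z=T, w=T: (not (w xor z) implies not not (not not (x implies y) xor (w and y))) = F, so the formula = T.
Row x=T, y=T, z=F, w=F: (not (w xor z) implies not not (not not (x implies y) xor (w and y))) = T, so the formula = T.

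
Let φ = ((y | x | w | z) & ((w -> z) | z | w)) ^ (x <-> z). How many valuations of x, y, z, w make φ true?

9

x | y | z | w | φ
- | - | - | - | -
F | F | F | F | T
F | F | F | T | F
F | F | T | F | T
F | F | T | T | T
F | T | F | F | F
F | T | F | T | F
F | T | T | F | T
F | T | T | T | T
T | F | F | F | T
T | F | F | T | T
T | F | T | F | F
T | F | T | T | F
T | T | F | F | T
T | T | F | T | T
T | T | T | F | F
T | T | T | T | F
The formula is true on 9 of the 16 rows.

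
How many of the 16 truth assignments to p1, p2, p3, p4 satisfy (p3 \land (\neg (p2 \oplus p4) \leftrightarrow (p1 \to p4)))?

4

p1  p2  p3  p4  |  φ
1   1   1   1   |  1
1   1   1   0   |  1
1   1   0   1   |  0
1   1   0   0   |  0
1   0   1   1   |  0
1   0   1   0   |  0
1   0   0   1   |  0
1   0   0   0   |  0
0   1   1   1   |  1
0   1   1   0   |  0
0   1   0   1   |  0
0   1   0   0   |  0
0   0   1   1   |  0
0   0   1   0   |  1
0   0   0   1   |  0
0   0   0   0   |  0
The formula is true on 4 of the 16 rows.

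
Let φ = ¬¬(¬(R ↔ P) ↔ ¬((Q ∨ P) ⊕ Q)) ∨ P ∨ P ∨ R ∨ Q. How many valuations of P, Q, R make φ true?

P  Q  R  |  (R ↔ P)  ¬(R ↔ P)  (Q ∨ P)  ((Q ∨ P) ⊕ Q)  ¬((Q ∨ P) ⊕ Q)  (¬(R ↔ P) ↔ ¬((Q ∨ P) ⊕ Q))  ¬(¬(R ↔ P) ↔ ¬((Q ∨ P) ⊕ Q))  (P ∨ R)  φ
1  1  1  |     1        0         1           0              1                      0                            1                   1     1
1  1  0  |     0        1         1           0              1                      1                            0                   1     1
1  0  1  |     1        0         1           1              0                      1                            0                   1     1
1  0  0  |     0        1         1           1              0                      0                            1                   1     1
0  1  1  |     0        1         1           0              1                      1                            0                   1     1
0  1  0  |     1        0         1           0              1                      0                            1                   0     1
0  0  1  |     0        1         0           0              1                      1                            0                   1     1
0  0  0  |     1        0         0           0              1                      0                            1                   0     0
The formula is true on 7 of the 8 rows.

7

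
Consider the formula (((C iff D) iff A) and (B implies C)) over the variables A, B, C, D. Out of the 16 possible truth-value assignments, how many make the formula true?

6

A  B  C  D  |  (C iff D)  ((C iff D) iff A)  (B implies C)  φ
F  F  F  F  |      T              F                T        F
F  F  F  T  |      F              T                T        T
F  F  T  F  |      F              T                T        T
F  F  T  T  |      T              F                T        F
F  T  F  F  |      T              F                F        F
F  T  F  T  |      F              T                F        F
F  T  T  F  |      F              T                T        T
F  T  T  T  |      T              F                T        F
T  F  F  F  |      T              T                T        T
T  F  F  T  |      F              F                T        F
T  F  T  F  |      F              F                T        F
T  F  T  T  |      T              T                T        T
T  T  F  F  |      T              T                F        F
T  T  F  T  |      F              F                F        F
T  T  T  F  |      F              F                T        F
T  T  T  T  |      T              T                T        T
The formula is true on 6 of the 16 rows.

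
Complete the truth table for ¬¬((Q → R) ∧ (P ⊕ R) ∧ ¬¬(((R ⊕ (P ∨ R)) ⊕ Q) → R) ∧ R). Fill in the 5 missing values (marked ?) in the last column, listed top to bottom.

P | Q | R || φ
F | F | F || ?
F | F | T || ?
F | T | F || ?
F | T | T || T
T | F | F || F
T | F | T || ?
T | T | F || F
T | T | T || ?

Row P=F, Q=F, R=F: ((Q → R) ∧ (P ⊕ R) ∧ ¬¬(((R ⊕ (P ∨ R)) ⊕ Q) → R) ∧ R) = F, ¬((Q → R) ∧ (P ⊕ R) ∧ ¬¬(((R ⊕ (P ∨ R)) ⊕ Q) → R) ∧ R) = T, so the formula = F.
Row P=F, Q=F, R=T: ((Q → R) ∧ (P ⊕ R) ∧ ¬¬(((R ⊕ (P ∨ R)) ⊕ Q) → R) ∧ R) = T, ¬((Q → R) ∧ (P ⊕ R) ∧ ¬¬(((R ⊕ (P ∨ R)) ⊕ Q) → R) ∧ R) = F, so the formula = T.
Row P=F, Q=T, R=F: ((Q → R) ∧ (P ⊕ R) ∧ ¬¬(((R ⊕ (P ∨ R)) ⊕ Q) → R) ∧ R) = F, ¬((Q → R) ∧ (P ⊕ R) ∧ ¬¬(((R ⊕ (P ∨ R)) ⊕ Q) → R) ∧ R) = T, so the formula = F.
Row P=T, Q=F, R=T: ((Q → R) ∧ (P ⊕ R) ∧ ¬¬(((R ⊕ (P ∨ R)) ⊕ Q) → R) ∧ R) = F, ¬((Q → R) ∧ (P ⊕ R) ∧ ¬¬(((R ⊕ (P ∨ R)) ⊕ Q) → R) ∧ R) = T, so the formula = F.
Row P=T, Q=T, R=T: ((Q → R) ∧ (P ⊕ R) ∧ ¬¬(((R ⊕ (P ∨ R)) ⊕ Q) → R) ∧ R) = F, ¬((Q → R) ∧ (P ⊕ R) ∧ ¬¬(((R ⊕ (P ∨ R)) ⊕ Q) → R) ∧ R) = T, so the formula = F.

F, T, F, F, F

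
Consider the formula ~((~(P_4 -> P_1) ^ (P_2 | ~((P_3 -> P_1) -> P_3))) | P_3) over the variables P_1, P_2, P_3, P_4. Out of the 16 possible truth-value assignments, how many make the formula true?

2

P_1 | P_2 | P_3 | P_4 || φ
 1  |  1  |  1  |  1  || 0
 1  |  1  |  1  |  0  || 0
 1  |  1  |  0  |  1  || 0
 1  |  1  |  0  |  0  || 0
 1  |  0  |  1  |  1  || 0
 1  |  0  |  1  |  0  || 0
 1  |  0  |  0  |  1  || 0
 1  |  0  |  0  |  0  || 0
 0  |  1  |  1  |  1  || 0
 0  |  1  |  1  |  0  || 0
 0  |  1  |  0  |  1  || 1
 0  |  1  |  0  |  0  || 0
 0  |  0  |  1  |  1  || 0
 0  |  0  |  1  |  0  || 0
 0  |  0  |  0  |  1  || 1
 0  |  0  |  0  |  0  || 0
The formula is true on 2 of the 16 rows.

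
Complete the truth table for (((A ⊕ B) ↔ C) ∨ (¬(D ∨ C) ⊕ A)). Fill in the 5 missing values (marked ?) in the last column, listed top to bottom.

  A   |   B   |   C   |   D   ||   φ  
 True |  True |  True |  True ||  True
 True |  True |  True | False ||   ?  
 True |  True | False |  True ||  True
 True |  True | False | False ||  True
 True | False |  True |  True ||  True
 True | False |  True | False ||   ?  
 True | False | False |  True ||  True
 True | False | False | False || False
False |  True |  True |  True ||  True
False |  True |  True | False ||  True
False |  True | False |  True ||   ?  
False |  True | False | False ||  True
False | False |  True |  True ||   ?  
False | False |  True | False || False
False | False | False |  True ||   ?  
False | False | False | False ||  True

Row A=True, B=True, C=True, D=False: ((A ⊕ B) ↔ C) = False, (¬(D ∨ C) ⊕ A) = True, so the formula = True.
Row A=True, B=False, C=True, D=False: ((A ⊕ B) ↔ C) = True, (¬(D ∨ C) ⊕ A) = True, so the formula = True.
Row A=False, B=True, C=False, D=True: ((A ⊕ B) ↔ C) = False, (¬(D ∨ C) ⊕ A) = False, so the formula = False.
Row A=False, B=False, C=True, D=True: ((A ⊕ B) ↔ C) = False, (¬(D ∨ C) ⊕ A) = False, so the formula = False.
Row A=False, B=False, C=False, D=True: ((A ⊕ B) ↔ C) = True, (¬(D ∨ C) ⊕ A) = False, so the formula = True.

True, True, False, False, True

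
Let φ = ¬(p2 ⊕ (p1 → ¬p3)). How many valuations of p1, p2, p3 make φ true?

4

p1 | p2 | p3 | ¬(p2 ⊕ (p1 → ¬p3))
-- | -- | -- | ------------------
0  | 0  | 0  |         0         
0  | 0  | 1  |         0         
0  | 1  | 0  |         1         
0  | 1  | 1  |         1         
1  | 0  | 0  |         0         
1  | 0  | 1  |         1         
1  | 1  | 0  |         1         
1  | 1  | 1  |         0         
The formula is true on 4 of the 8 rows.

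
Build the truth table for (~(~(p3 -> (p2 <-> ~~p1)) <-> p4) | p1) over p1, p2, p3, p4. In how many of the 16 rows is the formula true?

p1  p2  p3  p4  |  ~p1  ~~p1  (p2 <-> ~~p1)  (p3 -> (p2 <-> ~~p1))  ~(p3 -> (p2 <-> ~~p1))  φ
1   1   1   1   |   0    1          1                  1                      0             1
1   1   1   0   |   0    1          1                  1                      0             1
1   1   0   1   |   0    1          1                  1                      0             1
1   1   0   0   |   0    1          1                  1                      0             1
1   0   1   1   |   0    1          0                  0                      1             1
1   0   1   0   |   0    1          0                  0                      1             1
1   0   0   1   |   0    1          0                  1                      0             1
1   0   0   0   |   0    1          0                  1                      0             1
0   1   1   1   |   1    0          0                  0                      1             0
0   1   1   0   |   1    0          0                  0                      1             1
0   1   0   1   |   1    0          0                  1                      0             1
0   1   0   0   |   1    0          0                  1                      0             0
0   0   1   1   |   1    0          1                  1                      0             1
0   0   1   0   |   1    0          1                  1                      0             0
0   0   0   1   |   1    0          1                  1                      0             1
0   0   0   0   |   1    0          1                  1                      0             0
The formula is true on 12 of the 16 rows.

12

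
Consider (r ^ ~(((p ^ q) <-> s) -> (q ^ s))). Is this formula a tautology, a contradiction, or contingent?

contingent

p | q | r | s || (p ^ q) | ((p ^ q) <-> s) | (q ^ s) | (((p ^ q) <-> s) -> (q ^ s)) | φ
T | T | T | T ||    F    |        F        |    F    |              T               | T
T | T | T | F ||    F    |        T        |    T    |              T               | T
T | T | F | T ||    F    |        F        |    F    |              T               | F
T | T | F | F ||    F    |        T        |    T    |              T               | F
T | F | T | T ||    T    |        T        |    T    |              T               | T
T | F | T | F ||    T    |        F        |    F    |              T               | T
T | F | F | T ||    T    |        T        |    T    |              T               | F
T | F | F | F ||    T    |        F        |    F    |              T               | F
F | T | T | T ||    T    |        T        |    F    |              F               | F
F | T | T | F ||    T    |        F        |    T    |              T               | T
F | T | F | T ||    T    |        T        |    F    |              F               | T
F | T | F | F ||    T    |        F        |    T    |              T               | F
F | F | T | T ||    F    |        F        |    T    |              T               | T
F | F | T | F ||    F    |        T        |    F    |              F               | F
F | F | F | T ||    F    |        F        |    T    |              T               | F
F | F | F | F ||    F    |        T        |    F    |              F               | T
8 of 16 rows are T, so the formula is contingent.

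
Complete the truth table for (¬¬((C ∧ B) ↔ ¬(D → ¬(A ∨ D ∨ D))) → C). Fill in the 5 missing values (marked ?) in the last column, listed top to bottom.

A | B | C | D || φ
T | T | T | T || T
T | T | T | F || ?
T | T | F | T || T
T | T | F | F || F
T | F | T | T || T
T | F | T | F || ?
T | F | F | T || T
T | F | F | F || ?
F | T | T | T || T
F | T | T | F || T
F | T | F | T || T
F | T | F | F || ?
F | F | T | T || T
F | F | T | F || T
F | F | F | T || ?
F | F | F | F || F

T, T, F, F, T

Row A=T, B=T, C=T, D=F: ¬¬((C ∧ B) ↔ ¬(D → ¬(A ∨ D ∨ D))) = F, so the formula = T.
Row A=T, B=F, C=T, D=F: ¬¬((C ∧ B) ↔ ¬(D → ¬(A ∨ D ∨ D))) = T, so the formula = T.
Row A=T, B=F, C=F, D=F: ¬¬((C ∧ B) ↔ ¬(D → ¬(A ∨ D ∨ D))) = T, so the formula = F.
Row A=F, B=T, C=F, D=F: ¬¬((C ∧ B) ↔ ¬(D → ¬(A ∨ D ∨ D))) = T, so the formula = F.
Row A=F, B=F, C=F, D=T: ¬¬((C ∧ B) ↔ ¬(D → ¬(A ∨ D ∨ D))) = F, so the formula = T.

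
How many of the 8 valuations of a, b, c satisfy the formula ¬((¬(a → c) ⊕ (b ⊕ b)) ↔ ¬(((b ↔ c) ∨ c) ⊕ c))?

a | b | c || φ
1 | 1 | 1 || 1
1 | 1 | 0 || 0
1 | 0 | 1 || 1
1 | 0 | 0 || 1
0 | 1 | 1 || 1
0 | 1 | 0 || 1
0 | 0 | 1 || 1
0 | 0 | 0 || 0
The formula is true on 6 of the 8 rows.

6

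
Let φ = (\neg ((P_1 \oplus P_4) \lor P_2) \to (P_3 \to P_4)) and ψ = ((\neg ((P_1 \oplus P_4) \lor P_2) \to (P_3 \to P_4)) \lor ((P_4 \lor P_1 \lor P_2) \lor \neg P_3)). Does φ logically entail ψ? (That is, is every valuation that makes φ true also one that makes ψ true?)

P_1 | P_2 | P_3 | P_4 || φ | ψ
 T  |  T  |  T  |  T  || T | T
 T  |  T  |  T  |  F  || T | T
 T  |  T  |  F  |  T  || T | T
 T  |  T  |  F  |  F  || T | T
 T  |  F  |  T  |  T  || T | T
 T  |  F  |  T  |  F  || T | T
 T  |  F  |  F  |  T  || T | T
 T  |  F  |  F  |  F  || T | T
 F  |  T  |  T  |  T  || T | T
 F  |  T  |  T  |  F  || T | T
 F  |  T  |  F  |  T  || T | T
 F  |  T  |  F  |  F  || T | T
 F  |  F  |  T  |  T  || T | T
 F  |  F  |  T  |  F  || F | F
 F  |  F  |  F  |  T  || T | T
 F  |  F  |  F  |  F  || T | T
In every row where φ is true, ψ is also true, so φ ⊨ ψ.

yes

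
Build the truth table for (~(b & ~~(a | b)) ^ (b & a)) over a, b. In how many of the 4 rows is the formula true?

3

a  b     (a | b)  ~(a | b)  ~~(a | b)  (b & ~~(a | b))  ~(b & ~~(a | b))  (b & a)  (~(b & ~~(a | b)) ^ (b & a))
0  0        0        1          0             0                1             0                  1              
0  1        1        0          1             1                0             0                  0              
1  0        1        0          1             0                1             0                  1              
1  1        1        0          1             1                0             1                  1              
The formula is true on 3 of the 4 rows.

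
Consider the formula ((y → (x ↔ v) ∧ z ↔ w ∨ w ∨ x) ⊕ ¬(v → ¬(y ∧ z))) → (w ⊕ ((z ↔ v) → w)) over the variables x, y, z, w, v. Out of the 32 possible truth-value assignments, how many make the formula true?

19

x | y | z | w | v || φ
F | F | F | F | F || T
F | F | F | F | T || T
F | F | F | T | F || F
F | F | F | T | T || F
F | F | T | F | F || T
F | F | T | F | T || T
F | F | T | T | F || F
F | F | T | T | T || F
F | T | F | F | F || F
F | T | F | F | T || T
F | T | F | T | F || T
F | T | F | T | T || T
F | T | T | F | F || T
F | T | T | F | T || T
F | T | T | T | F || F
F | T | T | T | T || F
T | F | F | F | F || F
T | F | F | F | T || T
T | F | F | T | F || F
T | F | F | T | T || F
T | F | T | F | F || T
T | F | T | F | T || F
T | F | T | T | F || F
T | F | T | T | T || F
T | T | F | F | F || T
T | T | F | F | T || T
T | T | F | T | F || T
T | T | F | T | T || T
T | T | T | F | F || T
T | T | T | F | T || T
T | T | T | T | F || T
T | T | T | T | T || T
The formula is true on 19 of the 32 rows.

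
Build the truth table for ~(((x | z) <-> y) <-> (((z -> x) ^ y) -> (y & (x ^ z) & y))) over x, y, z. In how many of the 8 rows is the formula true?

3

x  y  z     (x | z)  ((x | z) <-> y)  (z -> x)  ((z -> x) ^ y)  (x ^ z)  (y & (x ^ z) & y)  φ
1  1  1        1            1            1            0            0             0          0
1  1  0        1            1            1            0            1             1          0
1  0  1        1            0            1            1            0             0          0
1  0  0        1            0            1            1            1             0          0
0  1  1        1            1            0            1            1             1          0
0  1  0        0            0            1            0            0             0          1
0  0  1        1            0            0            0            1             0          1
0  0  0        0            1            1            1            0             0          1
The formula is true on 3 of the 8 rows.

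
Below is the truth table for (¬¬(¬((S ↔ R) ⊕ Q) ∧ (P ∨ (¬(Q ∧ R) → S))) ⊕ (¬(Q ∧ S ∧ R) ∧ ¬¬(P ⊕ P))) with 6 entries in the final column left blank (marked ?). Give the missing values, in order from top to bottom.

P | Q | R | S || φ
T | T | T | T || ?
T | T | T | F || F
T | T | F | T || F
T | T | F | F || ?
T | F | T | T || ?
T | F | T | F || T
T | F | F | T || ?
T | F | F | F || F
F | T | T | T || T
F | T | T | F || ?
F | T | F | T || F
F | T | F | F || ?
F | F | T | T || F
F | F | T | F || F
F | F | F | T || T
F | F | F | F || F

T, T, F, T, F, F

Row P=T, Q=T, R=T, S=T: ¬¬(¬((S ↔ R) ⊕ Q) ∧ (P ∨ (¬(Q ∧ R) → S))) = T, (¬(Q ∧ S ∧ R) ∧ ¬¬(P ⊕ P)) = F, so the formula = T.
Row P=T, Q=T, R=F, S=F: ¬¬(¬((S ↔ R) ⊕ Q) ∧ (P ∨ (¬(Q ∧ R) → S))) = T, (¬(Q ∧ S ∧ R) ∧ ¬¬(P ⊕ P)) = F, so the formula = T.
Row P=T, Q=F, R=T, S=T: ¬¬(¬((S ↔ R) ⊕ Q) ∧ (P ∨ (¬(Q ∧ R) → S))) = F, (¬(Q ∧ S ∧ R) ∧ ¬¬(P ⊕ P)) = F, so the formula = F.
Row P=T, Q=F, R=F, S=T: ¬¬(¬((S ↔ R) ⊕ Q) ∧ (P ∨ (¬(Q ∧ R) → S))) = T, (¬(Q ∧ S ∧ R) ∧ ¬¬(P ⊕ P)) = F, so the formula = T.
Row P=F, Q=T, R=T, S=F: ¬¬(¬((S ↔ R) ⊕ Q) ∧ (P ∨ (¬(Q ∧ R) → S))) = F, (¬(Q ∧ S ∧ R) ∧ ¬¬(P ⊕ P)) = F, so the formula = F.
Row P=F, Q=T, R=F, S=F: ¬¬(¬((S ↔ R) ⊕ Q) ∧ (P ∨ (¬(Q ∧ R) → S))) = F, (¬(Q ∧ S ∧ R) ∧ ¬¬(P ⊕ P)) = F, so the formula = F.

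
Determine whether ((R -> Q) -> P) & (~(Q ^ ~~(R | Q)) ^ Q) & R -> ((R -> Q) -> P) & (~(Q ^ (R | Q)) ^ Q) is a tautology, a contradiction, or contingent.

tautology

P  Q  R     (R -> Q)  ((R -> Q) -> P)  (R | Q)  ~(R | Q)  ~~(R | Q)  (Q ^ ~~(R | Q))  ~(Q ^ ~~(R | Q))  (~(Q ^ ~~(R | Q)) ^ Q)  (Q ^ (R | Q))  ~(Q ^ (R | Q))  (~(Q ^ (R | Q)) ^ Q)  φ
T  T  T        T             T            T        F          T             F                T                    F                   F              T                  F            T
T  T  F        T             T            T        F          T             F                T                    F                   F              T                  F            T
T  F  T        F             T            T        F          T             T                F                    F                   T              F                  F            T
T  F  F        T             T            F        T          F             F                T                    T                   F              T                  T            T
F  T  T        T             F            T        F          T             F                T                    F                   F              T                  F            T
F  T  F        T             F            T        F          T             F                T                    F                   F              T                  F            T
F  F  T        F             T            T        F          T             T                F                    F                   T              F                  F            T
F  F  F        T             F            F        T          F             F                T                    T                   F              T                  T            T
Every row is T, so the formula is a tautology.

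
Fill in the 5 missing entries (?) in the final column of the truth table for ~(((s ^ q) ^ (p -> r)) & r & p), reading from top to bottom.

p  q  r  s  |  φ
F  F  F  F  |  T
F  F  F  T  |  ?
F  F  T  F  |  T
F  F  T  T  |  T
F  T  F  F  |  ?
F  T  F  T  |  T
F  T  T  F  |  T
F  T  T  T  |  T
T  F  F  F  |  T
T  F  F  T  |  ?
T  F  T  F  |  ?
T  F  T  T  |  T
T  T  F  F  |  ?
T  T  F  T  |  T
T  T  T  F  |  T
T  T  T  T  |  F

Row p=F, q=F, r=F, s=T: ((s ^ q) ^ (p -> r)) = F, (((s ^ q) ^ (p -> r)) & r & p) = F, so the formula = T.
Row p=F, q=T, r=F, s=F: ((s ^ q) ^ (p -> r)) = F, (((s ^ q) ^ (p -> r)) & r & p) = F, so the formula = T.
Row p=T, q=F, r=F, s=T: ((s ^ q) ^ (p -> r)) = T, (((s ^ q) ^ (p -> r)) & r & p) = F, so the formula = T.
Row p=T, q=F, r=T, s=F: ((s ^ q) ^ (p -> r)) = T, (((s ^ q) ^ (p -> r)) & r & p) = T, so the formula = F.
Row p=T, q=T, r=F, s=F: ((s ^ q) ^ (p -> r)) = T, (((s ^ q) ^ (p -> r)) & r & p) = F, so the formula = T.

T, T, T, F, T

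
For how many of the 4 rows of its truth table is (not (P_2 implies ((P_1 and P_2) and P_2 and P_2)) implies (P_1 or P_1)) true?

3

P_1 | P_2 || (P_1 and P_2) | (P_1 or P_1) | φ
 F  |  F  ||       F       |      F       | T
 F  |  T  ||       F       |      F       | F
 T  |  F  ||       F       |      T       | T
 T  |  T  ||       T       |      T       | T
The formula is true on 3 of the 4 rows.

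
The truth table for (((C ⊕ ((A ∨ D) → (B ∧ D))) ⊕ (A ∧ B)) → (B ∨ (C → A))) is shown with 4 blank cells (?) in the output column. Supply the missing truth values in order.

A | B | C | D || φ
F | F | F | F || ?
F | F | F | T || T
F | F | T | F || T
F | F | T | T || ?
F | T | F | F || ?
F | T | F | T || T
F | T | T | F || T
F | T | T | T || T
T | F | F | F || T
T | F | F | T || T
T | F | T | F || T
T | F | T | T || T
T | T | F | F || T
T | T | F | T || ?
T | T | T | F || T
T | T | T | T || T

Row A=F, B=F, C=F, D=F: ((C ⊕ ((A ∨ D) → (B ∧ D))) ⊕ (A ∧ B)) = T, (B ∨ (C → A)) = T, so the formula = T.
Row A=F, B=F, C=T, D=T: ((C ⊕ ((A ∨ D) → (B ∧ D))) ⊕ (A ∧ B)) = T, (B ∨ (C → A)) = F, so the formula = F.
Row A=F, B=T, C=F, D=F: ((C ⊕ ((A ∨ D) → (B ∧ D))) ⊕ (A ∧ B)) = T, (B ∨ (C → A)) = T, so the formula = T.
Row A=T, B=T, C=F, D=T: ((C ⊕ ((A ∨ D) → (B ∧ D))) ⊕ (A ∧ B)) = F, (B ∨ (C → A)) = T, so the formula = T.

T, F, T, T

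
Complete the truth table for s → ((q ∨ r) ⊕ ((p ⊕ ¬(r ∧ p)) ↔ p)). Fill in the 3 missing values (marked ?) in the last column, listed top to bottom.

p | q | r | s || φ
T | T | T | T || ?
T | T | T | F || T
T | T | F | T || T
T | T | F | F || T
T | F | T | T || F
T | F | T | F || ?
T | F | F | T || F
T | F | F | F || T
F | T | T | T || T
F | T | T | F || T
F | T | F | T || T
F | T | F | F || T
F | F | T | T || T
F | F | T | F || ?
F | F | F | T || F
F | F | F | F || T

Row p=T, q=T, r=T, s=T: ((q ∨ r) ⊕ ((p ⊕ ¬(r ∧ p)) ↔ p)) = F, so the formula = F.
Row p=T, q=F, r=T, s=F: ((q ∨ r) ⊕ ((p ⊕ ¬(r ∧ p)) ↔ p)) = F, so the formula = T.
Row p=F, q=F, r=T, s=F: ((q ∨ r) ⊕ ((p ⊕ ¬(r ∧ p)) ↔ p)) = T, so the formula = T.

F, T, T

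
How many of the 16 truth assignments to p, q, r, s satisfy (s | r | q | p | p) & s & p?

4

  p      q      r      s       ((s | (r | q) | p | p) & s & p)
False  False  False  False                  False             
False  False  False   True                  False             
False  False   True  False                  False             
False  False   True   True                  False             
False   True  False  False                  False             
False   True  False   True                  False             
False   True   True  False                  False             
False   True   True   True                  False             
 True  False  False  False                  False             
 True  False  False   True                   True             
 True  False   True  False                  False             
 True  False   True   True                   True             
 True   True  False  False                  False             
 True   True  False   True                   True             
 True   True   True  False                  False             
 True   True   True   True                   True             
The formula is true on 4 of the 16 rows.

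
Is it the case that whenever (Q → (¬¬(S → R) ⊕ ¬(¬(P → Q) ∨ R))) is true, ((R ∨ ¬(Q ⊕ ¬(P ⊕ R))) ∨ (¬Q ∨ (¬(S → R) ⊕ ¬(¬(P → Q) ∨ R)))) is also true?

no

P | Q | R | S | φ | ψ
- | - | - | - | - | -
F | F | F | F | T | T
F | F | F | T | T | T
F | F | T | F | T | T
F | F | T | T | T | T
F | T | F | F | F | T
F | T | F | T | T | T
F | T | T | F | T | T
F | T | T | T | T | T
T | F | F | F | T | T
T | F | F | T | T | T
T | F | T | F | T | T
T | F | T | T | T | T
T | T | F | F | F | T
T | T | F | T | T | F
T | T | T | F | T | T
T | T | T | T | T | T
At P=T, Q=T, R=F, S=T we have φ true but ψ false, so φ does not entail ψ.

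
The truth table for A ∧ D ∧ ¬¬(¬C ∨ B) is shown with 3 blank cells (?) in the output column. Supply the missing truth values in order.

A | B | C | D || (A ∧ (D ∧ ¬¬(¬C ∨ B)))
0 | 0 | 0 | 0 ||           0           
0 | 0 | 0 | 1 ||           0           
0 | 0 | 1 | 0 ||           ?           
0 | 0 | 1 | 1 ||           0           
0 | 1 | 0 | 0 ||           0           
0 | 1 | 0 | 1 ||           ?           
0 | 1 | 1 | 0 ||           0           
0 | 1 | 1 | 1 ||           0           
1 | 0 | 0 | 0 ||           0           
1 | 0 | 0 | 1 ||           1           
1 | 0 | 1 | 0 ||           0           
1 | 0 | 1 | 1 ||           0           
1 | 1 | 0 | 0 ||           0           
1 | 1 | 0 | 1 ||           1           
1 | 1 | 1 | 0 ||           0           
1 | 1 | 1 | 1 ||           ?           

Row A=0, B=0, C=1, D=0: (D ∧ ¬¬(¬C ∨ B)) = 0, so (A ∧ (D ∧ ¬¬(¬C ∨ B))) = 0.
Row A=0, B=1, C=0, D=1: (D ∧ ¬¬(¬C ∨ B)) = 1, so (A ∧ (D ∧ ¬¬(¬C ∨ B))) = 0.
Row A=1, B=1, C=1, D=1: (D ∧ ¬¬(¬C ∨ B)) = 1, so (A ∧ (D ∧ ¬¬(¬C ∨ B))) = 1.

0, 0, 1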